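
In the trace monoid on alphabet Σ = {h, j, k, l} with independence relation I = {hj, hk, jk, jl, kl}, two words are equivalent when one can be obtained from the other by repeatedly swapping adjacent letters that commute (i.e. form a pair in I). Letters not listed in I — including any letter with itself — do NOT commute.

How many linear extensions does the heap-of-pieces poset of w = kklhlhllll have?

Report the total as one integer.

45

piece 0:k — minimal
piece 1:k rests on {0:k}
piece 2:l — minimal
piece 3:h rests on {2:l}
piece 4:l rests on {3:h}
piece 5:h rests on {4:l}
piece 6:l rests on {5:h}
piece 7:l rests on {6:l}
piece 8:l rests on {7:l}
piece 9:l rests on {8:l}
minimal pieces: {0:k, 2:l}
ways to finish when only these pieces remain (= sum over removing one remaining piece with nothing left below it):
  1 left: {1}→1  {9}→1
  2 left: {0,1}→1  {1,9}→2  {8,9}→1
  3 left: {0,1,9}→3  {1,8,9}→3  {7,8,9}→1
  4 left: {0,1,8,9}→6  {1,7,8,9}→4  {6,7,8,9}→1
  5 left: {0,1,7,8,9}→10  {1,6,7,8,9}→5  {5,6,7,8,9}→1
  6 left: {0,1,6,7,8,9}→15  {1,5,6,7,8,9}→6  {4,5,6,7,8,9}→1
  7 left: {0,1,5,6,7,8,9}→21  {1,4,5,6,7,8,9}→7  {3,4,5,6,7,8,9}→1
  8 left: {0,1,4,5,6,7,8,9}→28  {1,3,4,5,6,7,8,9}→8  {2,3,4,5,6,7,8,9}→1
  placing 0:k first → 9 extensions
  placing 2:l first → 36 extensions
total linear extensions = 45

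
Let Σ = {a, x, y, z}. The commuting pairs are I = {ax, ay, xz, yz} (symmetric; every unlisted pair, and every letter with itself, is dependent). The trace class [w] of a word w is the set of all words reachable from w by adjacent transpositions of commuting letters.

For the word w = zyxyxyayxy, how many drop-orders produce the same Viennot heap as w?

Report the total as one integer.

45

#0=z has no predecessor
#1=y has no predecessor
#2=x depends on [1:y]
#3=y depends on [2:x]
#4=x depends on [3:y]
#5=y depends on [4:x]
#6=a depends on [0:z]
#7=y depends on [5:y]
#8=x depends on [7:y]
#9=y depends on [8:x]
sources: [0:z, 1:y]
N(rest) = Σ N(rest − s) over sources s of rest; N(one piece) = 1:
  size 1 → [6]=1  [9]=1
  size 2 → [0,6]=1  [6,9]=2  [8,9]=1
  size 3 → [0,6,9]=3  [6,8,9]=3  [7,8,9]=1
  size 4 → [0,6,8,9]=6  [5,7,8,9]=1  [6,7,8,9]=4
  size 5 → [0,6,7,8,9]=10  [4,5,7,8,9]=1  [5,6,7,8,9]=5
  size 6 → [0,5,6,7,8,9]=15  [3,4,5,7,8,9]=1  [4,5,6,7,8,9]=6
  size 7 → [0,4,5,6,7,8,9]=21  [2,3,4,5,7,8,9]=1  [3,4,5,6,7,8,9]=7
  size 8 → [0,3,4,5,6,7,8,9]=28  [1,2,3,4,5,7,8,9]=1  [2,3,4,5,6,7,8,9]=8
  first=0(z) contributes 9
  first=1(y) contributes 36
|[w]| = 45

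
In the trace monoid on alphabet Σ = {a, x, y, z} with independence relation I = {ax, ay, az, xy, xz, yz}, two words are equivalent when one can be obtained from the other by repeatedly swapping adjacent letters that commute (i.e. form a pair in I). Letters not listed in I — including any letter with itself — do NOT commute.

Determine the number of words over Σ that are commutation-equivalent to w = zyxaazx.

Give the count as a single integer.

630

piece 0:z — minimal
piece 1:y — minimal
piece 2:x — minimal
piece 3:a — minimal
piece 4:a rests on {3:a}
piece 5:z rests on {0:z}
piece 6:x rests on {2:x}
minimal pieces: {0:z, 1:y, 2:x, 3:a}
ways to finish when only these pieces remain (= sum over removing one remaining piece with nothing left below it):
  1 left: {1}→1  {4}→1  {5}→1  {6}→1
  2 left: {0,5}→1  {1,4}→2  {1,5}→2  {1,6}→2  {2,6}→1  {3,4}→1  {4,5}→2  {4,6}→2  {5,6}→2
  3 left: {0,1,5}→3  {0,4,5}→3  {0,5,6}→3  {1,2,6}→3  {1,3,4}→3  {1,4,5}→6  {1,4,6}→6  {1,5,6}→6  {2,4,6}→3  {2,5,6}→3  {3,4,5}→3  {3,4,6}→3  {4,5,6}→6
  4 left: {0,1,4,5}→12  {0,1,5,6}→12  {0,2,5,6}→6  {0,3,4,5}→6  {0,4,5,6}→12  {1,2,4,6}→12  {1,2,5,6}→12  {1,3,4,5}→12  {1,3,4,6}→12  {1,4,5,6}→24  {2,3,4,6}→6  {2,4,5,6}→12  {3,4,5,6}→12
  5 left: {0,1,2,5,6}→30  {0,1,3,4,5}→30  {0,1,4,5,6}→60  {0,2,4,5,6}→30  {0,3,4,5,6}→30  {1,2,3,4,6}→30  {1,2,4,5,6}→60  {1,3,4,5,6}→60  {2,3,4,5,6}→30
  placing 0:z first → 180 extensions
  placing 1:y first → 90 extensions
  placing 2:x first → 180 extensions
  placing 3:a first → 180 extensions
total linear extensions = 630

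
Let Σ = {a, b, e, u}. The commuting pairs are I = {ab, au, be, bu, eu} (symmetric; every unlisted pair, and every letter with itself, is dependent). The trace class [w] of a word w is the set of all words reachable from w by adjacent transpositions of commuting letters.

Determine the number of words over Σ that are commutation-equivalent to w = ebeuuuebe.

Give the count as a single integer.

1260

piece 0:e — minimal
piece 1:b — minimal
piece 2:e rests on {0:e}
piece 3:u — minimal
piece 4:u rests on {3:u}
piece 5:u rests on {4:u}
piece 6:e rests on {2:e}
piece 7:b rests on {1:b}
piece 8:e rests on {6:e}
minimal pieces: {0:e, 1:b, 3:u}
ways to finish when only these pieces remain (= sum over removing one remaining piece with nothing left below it):
  1 left: {5}→1  {7}→1  {8}→1
  2 left: {1,7}→1  {4,5}→1  {5,7}→2  {5,8}→2  {6,8}→1  {7,8}→2
  3 left: {1,5,7}→3  {1,7,8}→3  {2,6,8}→1  {3,4,5}→1  {4,5,7}→3  {4,5,8}→3  {5,6,8}→3  {5,7,8}→6  {6,7,8}→3
  4 left: {0,2,6,8}→1  {1,4,5,7}→6  {1,5,7,8}→12  {1,6,7,8}→6  {2,5,6,8}→4  {2,6,7,8}→4  {3,4,5,7}→4  {3,4,5,8}→4  {4,5,6,8}→6  {4,5,7,8}→12  {5,6,7,8}→12
  5 left: {0,2,5,6,8}→5  {0,2,6,7,8}→5  {1,2,6,7,8}→10  {1,3,4,5,7}→10  {1,4,5,7,8}→30  {1,5,6,7,8}→30  {2,4,5,6,8}→10  {2,5,6,7,8}→20  {3,4,5,6,8}→10  {3,4,5,7,8}→20  {4,5,6,7,8}→30
  6 left: {0,1,2,6,7,8}→15  {0,2,4,5,6,8}→15  {0,2,5,6,7,8}→30  {1,2,5,6,7,8}→60  {1,3,4,5,7,8}→60  {1,4,5,6,7,8}→90  {2,3,4,5,6,8}→20  {2,4,5,6,7,8}→60  {3,4,5,6,7,8}→60
  7 left: {0,1,2,5,6,7,8}→105  {0,2,3,4,5,6,8}→35  {0,2,4,5,6,7,8}→105  {1,2,4,5,6,7,8}→210  {1,3,4,5,6,7,8}→210  {2,3,4,5,6,7,8}→140
  placing 0:e first → 560 extensions
  placing 1:b first → 280 extensions
  placing 3:u first → 420 extensions
total linear extensions = 1260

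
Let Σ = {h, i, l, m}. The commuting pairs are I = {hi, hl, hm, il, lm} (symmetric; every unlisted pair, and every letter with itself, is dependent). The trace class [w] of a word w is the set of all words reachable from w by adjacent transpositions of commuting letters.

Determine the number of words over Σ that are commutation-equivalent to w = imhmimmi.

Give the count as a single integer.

#0=i has no predecessor
#1=m depends on [0:i]
#2=h has no predecessor
#3=m depends on [1:m]
#4=i depends on [3:m]
#5=m depends on [4:i]
#6=m depends on [5:m]
#7=i depends on [6:m]
sources: [0:i, 2:h]
N(rest) = Σ N(rest − s) over sources s of rest; N(one piece) = 1:
  size 1 → [2]=1  [7]=1
  size 2 → [2,7]=2  [6,7]=1
  size 3 → [2,6,7]=3  [5,6,7]=1
  size 4 → [2,5,6,7]=4  [4,5,6,7]=1
  size 5 → [2,4,5,6,7]=5  [3,4,5,6,7]=1
  size 6 → [1,3,4,5,6,7]=1  [2,3,4,5,6,7]=6
  first=0(i) contributes 7
  first=2(h) contributes 1
|[w]| = 8

8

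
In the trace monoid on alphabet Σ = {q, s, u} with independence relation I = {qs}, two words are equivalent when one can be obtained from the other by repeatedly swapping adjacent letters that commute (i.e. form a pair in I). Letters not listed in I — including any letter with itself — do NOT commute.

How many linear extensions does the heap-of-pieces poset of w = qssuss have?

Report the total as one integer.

#0=q has no predecessor
#1=s has no predecessor
#2=s depends on [1:s]
#3=u depends on [0:q, 2:s]
#4=s depends on [3:u]
#5=s depends on [4:s]
sources: [0:q, 1:s]
N(rest) = Σ N(rest − s) over sources s of rest; N(one piece) = 1:
  size 1 → [5]=1
  size 2 → [4,5]=1
  size 3 → [3,4,5]=1
  size 4 → [0,3,4,5]=1  [2,3,4,5]=1
  first=0(q) contributes 1
  first=1(s) contributes 2
|[w]| = 3

3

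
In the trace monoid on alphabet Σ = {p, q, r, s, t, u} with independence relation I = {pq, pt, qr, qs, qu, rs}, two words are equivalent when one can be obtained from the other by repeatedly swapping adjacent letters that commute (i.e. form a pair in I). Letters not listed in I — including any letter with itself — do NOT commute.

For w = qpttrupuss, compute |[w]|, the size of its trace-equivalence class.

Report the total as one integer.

drop 0:q onto floor
drop 1:p onto floor
drop 2:t onto {0:q}
drop 3:t onto {2:t}
drop 4:r onto {1:p, 3:t}
drop 5:u onto {4:r}
drop 6:p onto {5:u}
drop 7:u onto {6:p}
drop 8:s onto {7:u}
drop 9:s onto {8:s}
ground layer = {0:q, 1:p}
drop-orders for the pieces not yet dropped (sum over which currently-grounded one goes next):
  1 to go: {9} 1
  2 to go: {8,9} 1
  3 to go: {7,8,9} 1
  4 to go: {6,7,8,9} 1
  5 to go: {5,6,7,8,9} 1
  6 to go: {4,5,6,7,8,9} 1
  7 to go: {1,4,5,6,7,8,9} 1  {3,4,5,6,7,8,9} 1
  8 to go: {1,3,4,5,6,7,8,9} 2  {2,3,4,5,6,7,8,9} 1
  if 0:q drops first: 3 orders
  if 1:p drops first: 1 orders
heap linearizations: 4

4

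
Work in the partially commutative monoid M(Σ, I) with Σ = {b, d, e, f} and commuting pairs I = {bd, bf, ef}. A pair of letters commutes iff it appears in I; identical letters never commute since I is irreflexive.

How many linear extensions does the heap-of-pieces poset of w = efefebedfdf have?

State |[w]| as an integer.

0(e) covers ∅
1(f) covers ∅
2(e) covers 0:e
3(f) covers 1:f
4(e) covers 2:e
5(b) covers 4:e
6(e) covers 5:b
7(d) covers 3:f, 6:e
8(f) covers 7:d
9(d) covers 8:f
10(f) covers 9:d
floor of heap: 0:e, 1:f
completions by unplaced set U, small U first (add the entries for U minus each lowest piece of U):
  |U|=1: {10}:1
  |U|=2: {9,10}:1
  |U|=3: {8,9,10}:1
  |U|=4: {7,8,9,10}:1
  |U|=5: {3,7,8,9,10}:1  {6,7,8,9,10}:1
  |U|=6: {1,3,7,8,9,10}:1  {3,6,7,8,9,10}:2  {5,6,7,8,9,10}:1
  |U|=7: {1,3,6,7,8,9,10}:3  {3,5,6,7,8,9,10}:3  {4,5,6,7,8,9,10}:1
  |U|=8: {1,3,5,6,7,8,9,10}:6  {2,4,5,6,7,8,9,10}:1  {3,4,5,6,7,8,9,10}:4
  |U|=9: {0,2,4,5,6,7,8,9,10}:1  {1,3,4,5,6,7,8,9,10}:10  {2,3,4,5,6,7,8,9,10}:5
  start at 0(e): 15
  start at 1(f): 6
sum over floor = 21

21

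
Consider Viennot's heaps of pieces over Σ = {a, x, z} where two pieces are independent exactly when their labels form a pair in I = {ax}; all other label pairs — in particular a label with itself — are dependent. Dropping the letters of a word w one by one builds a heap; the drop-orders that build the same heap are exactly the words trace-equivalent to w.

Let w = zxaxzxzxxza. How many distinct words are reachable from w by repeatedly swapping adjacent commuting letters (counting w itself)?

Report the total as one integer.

3

drop 0:z onto floor
drop 1:x onto {0:z}
drop 2:a onto {0:z}
drop 3:x onto {1:x}
drop 4:z onto {2:a, 3:x}
drop 5:x onto {4:z}
drop 6:z onto {5:x}
drop 7:x onto {6:z}
drop 8:x onto {7:x}
drop 9:z onto {8:x}
drop 10:a onto {9:z}
ground layer = {0:z}
drop-orders for the pieces not yet dropped (sum over which currently-grounded one goes next):
  1 to go: {10} 1
  2 to go: {9,10} 1
  3 to go: {8,9,10} 1
  4 to go: {7,8,9,10} 1
  5 to go: {6,7,8,9,10} 1
  6 to go: {5,6,7,8,9,10} 1
  7 to go: {4,5,6,7,8,9,10} 1
  8 to go: {2,4,5,6,7,8,9,10} 1  {3,4,5,6,7,8,9,10} 1
  9 to go: {1,3,4,5,6,7,8,9,10} 1  {2,3,4,5,6,7,8,9,10} 2
  if 0:z drops first: 3 orders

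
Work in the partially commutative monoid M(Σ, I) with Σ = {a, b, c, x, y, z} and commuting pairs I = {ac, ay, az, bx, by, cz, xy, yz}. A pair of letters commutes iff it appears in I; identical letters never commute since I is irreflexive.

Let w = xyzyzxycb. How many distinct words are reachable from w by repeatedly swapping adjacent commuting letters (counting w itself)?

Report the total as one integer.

35

drop 0:x onto floor
drop 1:y onto floor
drop 2:z onto {0:x}
drop 3:y onto {1:y}
drop 4:z onto {2:z}
drop 5:x onto {4:z}
drop 6:y onto {3:y}
drop 7:c onto {5:x, 6:y}
drop 8:b onto {7:c}
ground layer = {0:x, 1:y}
drop-orders for the pieces not yet dropped (sum over which currently-grounded one goes next):
  1 to go: {8} 1
  2 to go: {7,8} 1
  3 to go: {5,7,8} 1  {6,7,8} 1
  4 to go: {3,6,7,8} 1  {4,5,7,8} 1  {5,6,7,8} 2
  5 to go: {1,3,6,7,8} 1  {2,4,5,7,8} 1  {3,5,6,7,8} 3  {4,5,6,7,8} 3
  6 to go: {0,2,4,5,7,8} 1  {1,3,5,6,7,8} 4  {2,4,5,6,7,8} 4  {3,4,5,6,7,8} 6
  7 to go: {0,2,4,5,6,7,8} 5  {1,3,4,5,6,7,8} 10  {2,3,4,5,6,7,8} 10
  if 0:x drops first: 20 orders
  if 1:y drops first: 15 orders
heap linearizations: 35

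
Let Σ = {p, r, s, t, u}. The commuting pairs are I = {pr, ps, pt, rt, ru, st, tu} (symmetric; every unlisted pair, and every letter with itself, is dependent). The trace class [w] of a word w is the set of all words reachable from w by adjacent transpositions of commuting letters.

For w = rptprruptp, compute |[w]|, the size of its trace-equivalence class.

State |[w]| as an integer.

2520

drop 0:r onto floor
drop 1:p onto floor
drop 2:t onto floor
drop 3:p onto {1:p}
drop 4:r onto {0:r}
drop 5:r onto {4:r}
drop 6:u onto {3:p}
drop 7:p onto {6:u}
drop 8:t onto {2:t}
drop 9:p onto {7:p}
ground layer = {0:r, 1:p, 2:t}
drop-orders for the pieces not yet dropped (sum over which currently-grounded one goes next):
  1 to go: {5} 1  {8} 1  {9} 1
  2 to go: {2,8} 1  {4,5} 1  {5,8} 2  {5,9} 2  {7,9} 1  {8,9} 2
  3 to go: {0,4,5} 1  {2,5,8} 3  {2,8,9} 3  {4,5,8} 3  {4,5,9} 3  {5,7,9} 3  {5,8,9} 6  {6,7,9} 1  {7,8,9} 3
  4 to go: {0,4,5,8} 4  {0,4,5,9} 4  {2,4,5,8} 6  {2,5,8,9} 12  {2,7,8,9} 6  {3,6,7,9} 1  {4,5,7,9} 6  {4,5,8,9} 12  {5,6,7,9} 4  {5,7,8,9} 12  {6,7,8,9} 4
  5 to go: {0,2,4,5,8} 10  {0,4,5,7,9} 10  {0,4,5,8,9} 20  {1,3,6,7,9} 1  {2,4,5,8,9} 30  {2,5,7,8,9} 30  {2,6,7,8,9} 10  {3,5,6,7,9} 5  {3,6,7,8,9} 5  {4,5,6,7,9} 10  {4,5,7,8,9} 30  {5,6,7,8,9} 20
  6 to go: {0,2,4,5,8,9} 60  {0,4,5,6,7,9} 20  {0,4,5,7,8,9} 60  {1,3,5,6,7,9} 6  {1,3,6,7,8,9} 6  {2,3,6,7,8,9} 15  {2,4,5,7,8,9} 90  {2,5,6,7,8,9} 60  {3,4,5,6,7,9} 15  {3,5,6,7,8,9} 30  {4,5,6,7,8,9} 60
  7 to go: {0,2,4,5,7,8,9} 210  {0,3,4,5,6,7,9} 35  {0,4,5,6,7,8,9} 140  {1,2,3,6,7,8,9} 21  {1,3,4,5,6,7,9} 21  {1,3,5,6,7,8,9} 42  {2,3,5,6,7,8,9} 105  {2,4,5,6,7,8,9} 210  {3,4,5,6,7,8,9} 105
  8 to go: {0,1,3,4,5,6,7,9} 56  {0,2,4,5,6,7,8,9} 560  {0,3,4,5,6,7,8,9} 280  {1,2,3,5,6,7,8,9} 168  {1,3,4,5,6,7,8,9} 168  {2,3,4,5,6,7,8,9} 420
  if 0:r drops first: 756 orders
  if 1:p drops first: 1260 orders
  if 2:t drops first: 504 orders
heap linearizations: 2520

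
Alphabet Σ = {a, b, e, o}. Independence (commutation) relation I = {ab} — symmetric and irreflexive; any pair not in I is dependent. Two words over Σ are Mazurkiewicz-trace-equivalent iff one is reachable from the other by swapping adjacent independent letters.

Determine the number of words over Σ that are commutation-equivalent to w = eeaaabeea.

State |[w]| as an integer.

4

piece 0:e — minimal
piece 1:e rests on {0:e}
piece 2:a rests on {1:e}
piece 3:a rests on {2:a}
piece 4:a rests on {3:a}
piece 5:b rests on {1:e}
piece 6:e rests on {4:a, 5:b}
piece 7:e rests on {6:e}
piece 8:a rests on {7:e}
minimal pieces: {0:e}
ways to finish when only these pieces remain (= sum over removing one remaining piece with nothing left below it):
  1 left: {8}→1
  2 left: {7,8}→1
  3 left: {6,7,8}→1
  4 left: {4,6,7,8}→1  {5,6,7,8}→1
  5 left: {3,4,6,7,8}→1  {4,5,6,7,8}→2
  6 left: {2,3,4,6,7,8}→1  {3,4,5,6,7,8}→3
  7 left: {2,3,4,5,6,7,8}→4
  placing 0:e first → 4 extensions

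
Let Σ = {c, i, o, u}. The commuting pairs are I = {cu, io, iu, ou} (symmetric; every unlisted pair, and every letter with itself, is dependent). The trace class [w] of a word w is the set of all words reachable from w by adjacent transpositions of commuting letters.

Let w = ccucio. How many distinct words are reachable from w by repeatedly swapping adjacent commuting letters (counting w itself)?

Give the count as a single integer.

12

#0=c has no predecessor
#1=c depends on [0:c]
#2=u has no predecessor
#3=c depends on [1:c]
#4=i depends on [3:c]
#5=o depends on [3:c]
sources: [0:c, 2:u]
N(rest) = Σ N(rest − s) over sources s of rest; N(one piece) = 1:
  size 1 → [2]=1  [4]=1  [5]=1
  size 2 → [2,4]=2  [2,5]=2  [4,5]=2
  size 3 → [2,4,5]=6  [3,4,5]=2
  size 4 → [1,3,4,5]=2  [2,3,4,5]=8
  first=0(c) contributes 10
  first=2(u) contributes 2
|[w]| = 12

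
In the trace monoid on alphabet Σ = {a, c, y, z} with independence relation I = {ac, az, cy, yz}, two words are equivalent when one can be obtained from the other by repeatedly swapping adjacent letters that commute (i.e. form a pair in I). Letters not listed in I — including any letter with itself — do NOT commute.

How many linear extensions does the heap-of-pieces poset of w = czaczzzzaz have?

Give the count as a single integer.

45

0(c) covers ∅
1(z) covers 0:c
2(a) covers ∅
3(c) covers 1:z
4(z) covers 3:c
5(z) covers 4:z
6(z) covers 5:z
7(z) covers 6:z
8(a) covers 2:a
9(z) covers 7:z
floor of heap: 0:c, 2:a
completions by unplaced set U, small U first (add the entries for U minus each lowest piece of U):
  |U|=1: {8}:1  {9}:1
  |U|=2: {2,8}:1  {7,9}:1  {8,9}:2
  |U|=3: {2,8,9}:3  {6,7,9}:1  {7,8,9}:3
  |U|=4: {2,7,8,9}:6  {5,6,7,9}:1  {6,7,8,9}:4
  |U|=5: {2,6,7,8,9}:10  {4,5,6,7,9}:1  {5,6,7,8,9}:5
  |U|=6: {2,5,6,7,8,9}:15  {3,4,5,6,7,9}:1  {4,5,6,7,8,9}:6
  |U|=7: {1,3,4,5,6,7,9}:1  {2,4,5,6,7,8,9}:21  {3,4,5,6,7,8,9}:7
  |U|=8: {0,1,3,4,5,6,7,9}:1  {1,3,4,5,6,7,8,9}:8  {2,3,4,5,6,7,8,9}:28
  start at 0(c): 36
  start at 2(a): 9
sum over floor = 45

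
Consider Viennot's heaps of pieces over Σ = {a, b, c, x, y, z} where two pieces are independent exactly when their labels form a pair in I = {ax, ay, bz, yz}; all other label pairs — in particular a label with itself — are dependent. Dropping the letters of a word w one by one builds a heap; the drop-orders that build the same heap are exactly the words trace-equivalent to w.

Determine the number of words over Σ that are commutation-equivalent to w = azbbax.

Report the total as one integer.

6

piece 0:a — minimal
piece 1:z rests on {0:a}
piece 2:b rests on {0:a}
piece 3:b rests on {2:b}
piece 4:a rests on {1:z, 3:b}
piece 5:x rests on {1:z, 3:b}
minimal pieces: {0:a}
ways to finish when only these pieces remain (= sum over removing one remaining piece with nothing left below it):
  1 left: {4}→1  {5}→1
  2 left: {4,5}→2
  3 left: {1,4,5}→2  {3,4,5}→2
  4 left: {1,3,4,5}→4  {2,3,4,5}→2
  placing 0:a first → 6 extensions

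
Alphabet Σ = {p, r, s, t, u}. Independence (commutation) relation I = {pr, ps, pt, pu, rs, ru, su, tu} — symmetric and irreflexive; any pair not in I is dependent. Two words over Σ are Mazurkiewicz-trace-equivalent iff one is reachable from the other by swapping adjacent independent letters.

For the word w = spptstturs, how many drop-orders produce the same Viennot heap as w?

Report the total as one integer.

720

piece 0:s — minimal
piece 1:p — minimal
piece 2:p rests on {1:p}
piece 3:t rests on {0:s}
piece 4:s rests on {3:t}
piece 5:t rests on {4:s}
piece 6:t rests on {5:t}
piece 7:u — minimal
piece 8:r rests on {6:t}
piece 9:s rests on {6:t}
minimal pieces: {0:s, 1:p, 7:u}
ways to finish when only these pieces remain (= sum over removing one remaining piece with nothing left below it):
  1 left: {2}→1  {7}→1  {8}→1  {9}→1
  2 left: {1,2}→1  {2,7}→2  {2,8}→2  {2,9}→2  {7,8}→2  {7,9}→2  {8,9}→2
  3 left: {1,2,7}→3  {1,2,8}→3  {1,2,9}→3  {2,7,8}→6  {2,7,9}→6  {2,8,9}→6  {6,8,9}→2  {7,8,9}→6
  4 left: {1,2,7,8}→12  {1,2,7,9}→12  {1,2,8,9}→12  {2,6,8,9}→8  {2,7,8,9}→24  {5,6,8,9}→2  {6,7,8,9}→8
  5 left: {1,2,6,8,9}→20  {1,2,7,8,9}→60  {2,5,6,8,9}→10  {2,6,7,8,9}→40  {4,5,6,8,9}→2  {5,6,7,8,9}→10
  6 left: {1,2,5,6,8,9}→30  {1,2,6,7,8,9}→120  {2,4,5,6,8,9}→12  {2,5,6,7,8,9}→60  {3,4,5,6,8,9}→2  {4,5,6,7,8,9}→12
  7 left: {0,3,4,5,6,8,9}→2  {1,2,4,5,6,8,9}→42  {1,2,5,6,7,8,9}→210  {2,3,4,5,6,8,9}→14  {2,4,5,6,7,8,9}→84  {3,4,5,6,7,8,9}→14
  8 left: {0,2,3,4,5,6,8,9}→16  {0,3,4,5,6,7,8,9}→16  {1,2,3,4,5,6,8,9}→56  {1,2,4,5,6,7,8,9}→336  {2,3,4,5,6,7,8,9}→112
  placing 0:s first → 504 extensions
  placing 1:p first → 144 extensions
  placing 7:u first → 72 extensions
total linear extensions = 720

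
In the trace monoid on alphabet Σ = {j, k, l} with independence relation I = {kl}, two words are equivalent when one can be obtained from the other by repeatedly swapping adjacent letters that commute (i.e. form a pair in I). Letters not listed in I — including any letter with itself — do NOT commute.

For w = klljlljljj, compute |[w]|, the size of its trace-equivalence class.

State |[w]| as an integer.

3

0(k) covers ∅
1(l) covers ∅
2(l) covers 1:l
3(j) covers 0:k, 2:l
4(l) covers 3:j
5(l) covers 4:l
6(j) covers 5:l
7(l) covers 6:j
8(j) covers 7:l
9(j) covers 8:j
floor of heap: 0:k, 1:l
completions by unplaced set U, small U first (add the entries for U minus each lowest piece of U):
  |U|=1: {9}:1
  |U|=2: {8,9}:1
  |U|=3: {7,8,9}:1
  |U|=4: {6,7,8,9}:1
  |U|=5: {5,6,7,8,9}:1
  |U|=6: {4,5,6,7,8,9}:1
  |U|=7: {3,4,5,6,7,8,9}:1
  |U|=8: {0,3,4,5,6,7,8,9}:1  {2,3,4,5,6,7,8,9}:1
  start at 0(k): 1
  start at 1(l): 2
sum over floor = 3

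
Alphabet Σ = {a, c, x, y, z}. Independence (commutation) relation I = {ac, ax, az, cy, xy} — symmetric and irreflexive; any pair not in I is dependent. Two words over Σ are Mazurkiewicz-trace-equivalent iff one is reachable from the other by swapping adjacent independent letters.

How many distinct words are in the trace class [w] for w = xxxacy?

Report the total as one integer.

drop 0:x onto floor
drop 1:x onto {0:x}
drop 2:x onto {1:x}
drop 3:a onto floor
drop 4:c onto {2:x}
drop 5:y onto {3:a}
ground layer = {0:x, 3:a}
drop-orders for the pieces not yet dropped (sum over which currently-grounded one goes next):
  1 to go: {4} 1  {5} 1
  2 to go: {2,4} 1  {3,5} 1  {4,5} 2
  3 to go: {1,2,4} 1  {2,4,5} 3  {3,4,5} 3
  4 to go: {0,1,2,4} 1  {1,2,4,5} 4  {2,3,4,5} 6
  if 0:x drops first: 10 orders
  if 3:a drops first: 5 orders
heap linearizations: 15

15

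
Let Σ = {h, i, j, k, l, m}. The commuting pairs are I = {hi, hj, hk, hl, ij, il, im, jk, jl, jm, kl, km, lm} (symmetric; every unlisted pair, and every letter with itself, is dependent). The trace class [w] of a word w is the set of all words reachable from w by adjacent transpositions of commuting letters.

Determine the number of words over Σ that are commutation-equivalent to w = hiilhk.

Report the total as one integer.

piece 0:h — minimal
piece 1:i — minimal
piece 2:i rests on {1:i}
piece 3:l — minimal
piece 4:h rests on {0:h}
piece 5:k rests on {2:i}
minimal pieces: {0:h, 1:i, 3:l}
ways to finish when only these pieces remain (= sum over removing one remaining piece with nothing left below it):
  1 left: {3}→1  {4}→1  {5}→1
  2 left: {0,4}→1  {2,5}→1  {3,4}→2  {3,5}→2  {4,5}→2
  3 left: {0,3,4}→3  {0,4,5}→3  {1,2,5}→1  {2,3,5}→3  {2,4,5}→3  {3,4,5}→6
  4 left: {0,2,4,5}→6  {0,3,4,5}→12  {1,2,3,5}→4  {1,2,4,5}→4  {2,3,4,5}→12
  placing 0:h first → 20 extensions
  placing 1:i first → 30 extensions
  placing 3:l first → 10 extensions
total linear extensions = 60

60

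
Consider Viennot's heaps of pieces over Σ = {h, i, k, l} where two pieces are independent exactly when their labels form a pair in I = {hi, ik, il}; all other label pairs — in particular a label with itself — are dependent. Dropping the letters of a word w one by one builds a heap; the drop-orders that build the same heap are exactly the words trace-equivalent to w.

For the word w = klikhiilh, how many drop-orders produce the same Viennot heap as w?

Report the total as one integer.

84

drop 0:k onto floor
drop 1:l onto {0:k}
drop 2:i onto floor
drop 3:k onto {1:l}
drop 4:h onto {3:k}
drop 5:i onto {2:i}
drop 6:i onto {5:i}
drop 7:l onto {4:h}
drop 8:h onto {7:l}
ground layer = {0:k, 2:i}
drop-orders for the pieces not yet dropped (sum over which currently-grounded one goes next):
  1 to go: {6} 1  {8} 1
  2 to go: {5,6} 1  {6,8} 2  {7,8} 1
  3 to go: {2,5,6} 1  {4,7,8} 1  {5,6,8} 3  {6,7,8} 3
  4 to go: {2,5,6,8} 4  {3,4,7,8} 1  {4,6,7,8} 4  {5,6,7,8} 6
  5 to go: {1,3,4,7,8} 1  {2,5,6,7,8} 10  {3,4,6,7,8} 5  {4,5,6,7,8} 10
  6 to go: {0,1,3,4,7,8} 1  {1,3,4,6,7,8} 6  {2,4,5,6,7,8} 20  {3,4,5,6,7,8} 15
  7 to go: {0,1,3,4,6,7,8} 7  {1,3,4,5,6,7,8} 21  {2,3,4,5,6,7,8} 35
  if 0:k drops first: 56 orders
  if 2:i drops first: 28 orders
heap linearizations: 84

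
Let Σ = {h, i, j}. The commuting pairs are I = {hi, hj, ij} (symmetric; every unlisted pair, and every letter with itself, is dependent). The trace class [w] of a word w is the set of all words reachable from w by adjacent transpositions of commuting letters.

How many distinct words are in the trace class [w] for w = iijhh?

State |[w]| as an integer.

30

#0=i has no predecessor
#1=i depends on [0:i]
#2=j has no predecessor
#3=h has no predecessor
#4=h depends on [3:h]
sources: [0:i, 2:j, 3:h]
N(rest) = Σ N(rest − s) over sources s of rest; N(one piece) = 1:
  size 1 → [1]=1  [2]=1  [4]=1
  size 2 → [0,1]=1  [1,2]=2  [1,4]=2  [2,4]=2  [3,4]=1
  size 3 → [0,1,2]=3  [0,1,4]=3  [1,2,4]=6  [1,3,4]=3  [2,3,4]=3
  first=0(i) contributes 12
  first=2(j) contributes 6
  first=3(h) contributes 12
|[w]| = 30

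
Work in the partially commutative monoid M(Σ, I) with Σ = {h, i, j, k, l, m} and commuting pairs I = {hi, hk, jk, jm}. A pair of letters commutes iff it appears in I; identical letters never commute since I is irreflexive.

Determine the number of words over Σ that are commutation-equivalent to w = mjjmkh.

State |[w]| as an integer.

drop 0:m onto floor
drop 1:j onto floor
drop 2:j onto {1:j}
drop 3:m onto {0:m}
drop 4:k onto {3:m}
drop 5:h onto {2:j, 3:m}
ground layer = {0:m, 1:j}
drop-orders for the pieces not yet dropped (sum over which currently-grounded one goes next):
  1 to go: {4} 1  {5} 1
  2 to go: {2,5} 1  {4,5} 2
  3 to go: {1,2,5} 1  {2,4,5} 3  {3,4,5} 2
  4 to go: {0,3,4,5} 2  {1,2,4,5} 4  {2,3,4,5} 5
  if 0:m drops first: 9 orders
  if 1:j drops first: 7 orders
heap linearizations: 16

16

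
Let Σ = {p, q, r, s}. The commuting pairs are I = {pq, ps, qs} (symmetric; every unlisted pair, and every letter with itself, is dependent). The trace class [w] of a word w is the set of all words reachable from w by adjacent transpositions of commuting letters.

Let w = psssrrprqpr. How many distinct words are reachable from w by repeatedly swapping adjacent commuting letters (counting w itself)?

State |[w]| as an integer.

#0=p has no predecessor
#1=s has no predecessor
#2=s depends on [1:s]
#3=s depends on [2:s]
#4=r depends on [0:p, 3:s]
#5=r depends on [4:r]
#6=p depends on [5:r]
#7=r depends on [6:p]
#8=q depends on [7:r]
#9=p depends on [7:r]
#10=r depends on [8:q, 9:p]
sources: [0:p, 1:s]
N(rest) = Σ N(rest − s) over sources s of rest; N(one piece) = 1:
  size 1 → [10]=1
  size 2 → [8,10]=1  [9,10]=1
  size 3 → [8,9,10]=2
  size 4 → [7,8,9,10]=2
  size 5 → [6,7,8,9,10]=2
  size 6 → [5,6,7,8,9,10]=2
  size 7 → [4,5,6,7,8,9,10]=2
  size 8 → [0,4,5,6,7,8,9,10]=2  [3,4,5,6,7,8,9,10]=2
  size 9 → [0,3,4,5,6,7,8,9,10]=4  [2,3,4,5,6,7,8,9,10]=2
  first=0(p) contributes 2
  first=1(s) contributes 6
|[w]| = 8

8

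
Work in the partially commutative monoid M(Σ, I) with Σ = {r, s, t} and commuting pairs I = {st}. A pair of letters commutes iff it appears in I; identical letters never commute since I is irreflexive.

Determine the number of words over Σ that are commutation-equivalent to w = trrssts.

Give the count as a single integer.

4

piece 0:t — minimal
piece 1:r rests on {0:t}
piece 2:r rests on {1:r}
piece 3:s rests on {2:r}
piece 4:s rests on {3:s}
piece 5:t rests on {2:r}
piece 6:s rests on {4:s}
minimal pieces: {0:t}
ways to finish when only these pieces remain (= sum over removing one remaining piece with nothing left below it):
  1 left: {5}→1  {6}→1
  2 left: {4,6}→1  {5,6}→2
  3 left: {3,4,6}→1  {4,5,6}→3
  4 left: {3,4,5,6}→4
  5 left: {2,3,4,5,6}→4
  placing 0:t first → 4 extensions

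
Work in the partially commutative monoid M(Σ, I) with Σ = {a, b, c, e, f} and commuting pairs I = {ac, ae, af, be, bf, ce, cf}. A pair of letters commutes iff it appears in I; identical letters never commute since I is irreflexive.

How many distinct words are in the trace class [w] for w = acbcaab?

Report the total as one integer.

0(a) covers ∅
1(c) covers ∅
2(b) covers 0:a, 1:c
3(c) covers 2:b
4(a) covers 2:b
5(a) covers 4:a
6(b) covers 3:c, 5:a
floor of heap: 0:a, 1:c
completions by unplaced set U, small U first (add the entries for U minus each lowest piece of U):
  |U|=1: {6}:1
  |U|=2: {3,6}:1  {5,6}:1
  |U|=3: {3,5,6}:2  {4,5,6}:1
  |U|=4: {3,4,5,6}:3
  |U|=5: {2,3,4,5,6}:3
  start at 0(a): 3
  start at 1(c): 3
sum over floor = 6

6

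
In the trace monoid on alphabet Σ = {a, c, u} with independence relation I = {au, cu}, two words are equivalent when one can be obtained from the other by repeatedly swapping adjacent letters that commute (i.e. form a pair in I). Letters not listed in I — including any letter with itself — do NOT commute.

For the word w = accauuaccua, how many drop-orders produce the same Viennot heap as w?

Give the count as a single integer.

#0=a has no predecessor
#1=c depends on [0:a]
#2=c depends on [1:c]
#3=a depends on [2:c]
#4=u has no predecessor
#5=u depends on [4:u]
#6=a depends on [3:a]
#7=c depends on [6:a]
#8=c depends on [7:c]
#9=u depends on [5:u]
#10=a depends on [8:c]
sources: [0:a, 4:u]
N(rest) = Σ N(rest − s) over sources s of rest; N(one piece) = 1:
  size 1 → [9]=1  [10]=1
  size 2 → [5,9]=1  [8,10]=1  [9,10]=2
  size 3 → [4,5,9]=1  [5,9,10]=3  [7,8,10]=1  [8,9,10]=3
  size 4 → [4,5,9,10]=4  [5,8,9,10]=6  [6,7,8,10]=1  [7,8,9,10]=4
  size 5 → [3,6,7,8,10]=1  [4,5,8,9,10]=10  [5,7,8,9,10]=10  [6,7,8,9,10]=5
  size 6 → [2,3,6,7,8,10]=1  [3,6,7,8,9,10]=6  [4,5,7,8,9,10]=20  [5,6,7,8,9,10]=15
  size 7 → [1,2,3,6,7,8,10]=1  [2,3,6,7,8,9,10]=7  [3,5,6,7,8,9,10]=21  [4,5,6,7,8,9,10]=35
  size 8 → [0,1,2,3,6,7,8,10]=1  [1,2,3,6,7,8,9,10]=8  [2,3,5,6,7,8,9,10]=28  [3,4,5,6,7,8,9,10]=56
  size 9 → [0,1,2,3,6,7,8,9,10]=9  [1,2,3,5,6,7,8,9,10]=36  [2,3,4,5,6,7,8,9,10]=84
  first=0(a) contributes 120
  first=4(u) contributes 45
|[w]| = 165

165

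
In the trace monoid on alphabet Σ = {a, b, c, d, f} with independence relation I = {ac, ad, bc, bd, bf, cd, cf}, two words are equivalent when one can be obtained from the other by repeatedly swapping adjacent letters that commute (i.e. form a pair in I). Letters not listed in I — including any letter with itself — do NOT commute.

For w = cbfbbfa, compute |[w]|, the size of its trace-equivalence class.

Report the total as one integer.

70

#0=c has no predecessor
#1=b has no predecessor
#2=f has no predecessor
#3=b depends on [1:b]
#4=b depends on [3:b]
#5=f depends on [2:f]
#6=a depends on [4:b, 5:f]
sources: [0:c, 1:b, 2:f]
N(rest) = Σ N(rest − s) over sources s of rest; N(one piece) = 1:
  size 1 → [0]=1  [6]=1
  size 2 → [0,6]=2  [4,6]=1  [5,6]=1
  size 3 → [0,4,6]=3  [0,5,6]=3  [2,5,6]=1  [3,4,6]=1  [4,5,6]=2
  size 4 → [0,2,5,6]=4  [0,3,4,6]=4  [0,4,5,6]=8  [1,3,4,6]=1  [2,4,5,6]=3  [3,4,5,6]=3
  size 5 → [0,1,3,4,6]=5  [0,2,4,5,6]=15  [0,3,4,5,6]=15  [1,3,4,5,6]=4  [2,3,4,5,6]=6
  first=0(c) contributes 10
  first=1(b) contributes 36
  first=2(f) contributes 24
|[w]| = 70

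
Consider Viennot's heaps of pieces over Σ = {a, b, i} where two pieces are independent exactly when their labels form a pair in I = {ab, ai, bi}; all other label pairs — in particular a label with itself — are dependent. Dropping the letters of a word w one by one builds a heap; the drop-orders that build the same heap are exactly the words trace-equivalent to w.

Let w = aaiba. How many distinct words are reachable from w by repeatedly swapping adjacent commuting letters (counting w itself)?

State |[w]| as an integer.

20

#0=a has no predecessor
#1=a depends on [0:a]
#2=i has no predecessor
#3=b has no predecessor
#4=a depends on [1:a]
sources: [0:a, 2:i, 3:b]
N(rest) = Σ N(rest − s) over sources s of rest; N(one piece) = 1:
  size 1 → [2]=1  [3]=1  [4]=1
  size 2 → [1,4]=1  [2,3]=2  [2,4]=2  [3,4]=2
  size 3 → [0,1,4]=1  [1,2,4]=3  [1,3,4]=3  [2,3,4]=6
  first=0(a) contributes 12
  first=2(i) contributes 4
  first=3(b) contributes 4
|[w]| = 20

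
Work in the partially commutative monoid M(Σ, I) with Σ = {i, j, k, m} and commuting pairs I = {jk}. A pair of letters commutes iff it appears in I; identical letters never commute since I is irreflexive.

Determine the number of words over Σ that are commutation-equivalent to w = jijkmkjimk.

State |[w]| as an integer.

4

drop 0:j onto floor
drop 1:i onto {0:j}
drop 2:j onto {1:i}
drop 3:k onto {1:i}
drop 4:m onto {2:j, 3:k}
drop 5:k onto {4:m}
drop 6:j onto {4:m}
drop 7:i onto {5:k, 6:j}
drop 8:m onto {7:i}
drop 9:k onto {8:m}
ground layer = {0:j}
drop-orders for the pieces not yet dropped (sum over which currently-grounded one goes next):
  1 to go: {9} 1
  2 to go: {8,9} 1
  3 to go: {7,8,9} 1
  4 to go: {5,7,8,9} 1  {6,7,8,9} 1
  5 to go: {5,6,7,8,9} 2
  6 to go: {4,5,6,7,8,9} 2
  7 to go: {2,4,5,6,7,8,9} 2  {3,4,5,6,7,8,9} 2
  8 to go: {2,3,4,5,6,7,8,9} 4
  if 0:j drops first: 4 orders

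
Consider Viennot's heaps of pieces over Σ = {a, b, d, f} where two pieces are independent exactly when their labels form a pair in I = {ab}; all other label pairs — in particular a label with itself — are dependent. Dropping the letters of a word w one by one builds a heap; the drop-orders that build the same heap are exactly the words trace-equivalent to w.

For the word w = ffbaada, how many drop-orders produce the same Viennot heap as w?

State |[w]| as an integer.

drop 0:f onto floor
drop 1:f onto {0:f}
drop 2:b onto {1:f}
drop 3:a onto {1:f}
drop 4:a onto {3:a}
drop 5:d onto {2:b, 4:a}
drop 6:a onto {5:d}
ground layer = {0:f}
drop-orders for the pieces not yet dropped (sum over which currently-grounded one goes next):
  1 to go: {6} 1
  2 to go: {5,6} 1
  3 to go: {2,5,6} 1  {4,5,6} 1
  4 to go: {2,4,5,6} 2  {3,4,5,6} 1
  5 to go: {2,3,4,5,6} 3
  if 0:f drops first: 3 orders

3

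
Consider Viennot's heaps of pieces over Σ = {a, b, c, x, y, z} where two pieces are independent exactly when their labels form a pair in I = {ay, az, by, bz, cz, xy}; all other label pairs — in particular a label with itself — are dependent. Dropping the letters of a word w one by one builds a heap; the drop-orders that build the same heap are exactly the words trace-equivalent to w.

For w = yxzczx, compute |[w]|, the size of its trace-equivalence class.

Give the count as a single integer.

#0=y has no predecessor
#1=x has no predecessor
#2=z depends on [0:y, 1:x]
#3=c depends on [0:y, 1:x]
#4=z depends on [2:z]
#5=x depends on [3:c, 4:z]
sources: [0:y, 1:x]
N(rest) = Σ N(rest − s) over sources s of rest; N(one piece) = 1:
  size 1 → [5]=1
  size 2 → [3,5]=1  [4,5]=1
  size 3 → [2,4,5]=1  [3,4,5]=2
  size 4 → [2,3,4,5]=3
  first=0(y) contributes 3
  first=1(x) contributes 3
|[w]| = 6

6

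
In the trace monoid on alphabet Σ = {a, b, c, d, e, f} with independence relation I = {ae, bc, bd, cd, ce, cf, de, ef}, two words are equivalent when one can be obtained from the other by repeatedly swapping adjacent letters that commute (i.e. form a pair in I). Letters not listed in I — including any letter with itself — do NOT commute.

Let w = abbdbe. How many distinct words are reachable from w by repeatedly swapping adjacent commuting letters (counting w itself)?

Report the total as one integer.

5

0(a) covers ∅
1(b) covers 0:a
2(b) covers 1:b
3(d) covers 0:a
4(b) covers 2:b
5(e) covers 4:b
floor of heap: 0:a
completions by unplaced set U, small U first (add the entries for U minus each lowest piece of U):
  |U|=1: {3}:1  {5}:1
  |U|=2: {3,5}:2  {4,5}:1
  |U|=3: {2,4,5}:1  {3,4,5}:3
  |U|=4: {1,2,4,5}:1  {2,3,4,5}:4
  start at 0(a): 5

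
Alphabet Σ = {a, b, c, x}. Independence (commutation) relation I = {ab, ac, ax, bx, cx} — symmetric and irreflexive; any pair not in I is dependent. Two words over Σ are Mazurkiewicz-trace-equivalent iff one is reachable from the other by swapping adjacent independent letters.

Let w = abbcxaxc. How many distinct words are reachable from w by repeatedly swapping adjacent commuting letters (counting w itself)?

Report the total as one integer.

#0=a has no predecessor
#1=b has no predecessor
#2=b depends on [1:b]
#3=c depends on [2:b]
#4=x has no predecessor
#5=a depends on [0:a]
#6=x depends on [4:x]
#7=c depends on [3:c]
sources: [0:a, 1:b, 4:x]
N(rest) = Σ N(rest − s) over sources s of rest; N(one piece) = 1:
  size 1 → [5]=1  [6]=1  [7]=1
  size 2 → [0,5]=1  [3,7]=1  [4,6]=1  [5,6]=2  [5,7]=2  [6,7]=2
  size 3 → [0,5,6]=3  [0,5,7]=3  [2,3,7]=1  [3,5,7]=3  [3,6,7]=3  [4,5,6]=3  [4,6,7]=3  [5,6,7]=6
  size 4 → [0,3,5,7]=6  [0,4,5,6]=6  [0,5,6,7]=12  [1,2,3,7]=1  [2,3,5,7]=4  [2,3,6,7]=4  [3,4,6,7]=6  [3,5,6,7]=12  [4,5,6,7]=12
  size 5 → [0,2,3,5,7]=10  [0,3,5,6,7]=30  [0,4,5,6,7]=30  [1,2,3,5,7]=5  [1,2,3,6,7]=5  [2,3,4,6,7]=10  [2,3,5,6,7]=20  [3,4,5,6,7]=30
  size 6 → [0,1,2,3,5,7]=15  [0,2,3,5,6,7]=60  [0,3,4,5,6,7]=90  [1,2,3,4,6,7]=15  [1,2,3,5,6,7]=30  [2,3,4,5,6,7]=60
  first=0(a) contributes 105
  first=1(b) contributes 210
  first=4(x) contributes 105
|[w]| = 420

420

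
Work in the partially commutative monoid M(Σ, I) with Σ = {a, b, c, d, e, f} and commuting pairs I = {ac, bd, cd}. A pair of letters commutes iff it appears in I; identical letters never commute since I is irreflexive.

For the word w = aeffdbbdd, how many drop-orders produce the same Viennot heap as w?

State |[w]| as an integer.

10

#0=a has no predecessor
#1=e depends on [0:a]
#2=f depends on [1:e]
#3=f depends on [2:f]
#4=d depends on [3:f]
#5=b depends on [3:f]
#6=b depends on [5:b]
#7=d depends on [4:d]
#8=d depends on [7:d]
sources: [0:a]
N(rest) = Σ N(rest − s) over sources s of rest; N(one piece) = 1:
  size 1 → [6]=1  [8]=1
  size 2 → [5,6]=1  [6,8]=2  [7,8]=1
  size 3 → [4,7,8]=1  [5,6,8]=3  [6,7,8]=3
  size 4 → [4,6,7,8]=4  [5,6,7,8]=6
  size 5 → [4,5,6,7,8]=10
  size 6 → [3,4,5,6,7,8]=10
  size 7 → [2,3,4,5,6,7,8]=10
  first=0(a) contributes 10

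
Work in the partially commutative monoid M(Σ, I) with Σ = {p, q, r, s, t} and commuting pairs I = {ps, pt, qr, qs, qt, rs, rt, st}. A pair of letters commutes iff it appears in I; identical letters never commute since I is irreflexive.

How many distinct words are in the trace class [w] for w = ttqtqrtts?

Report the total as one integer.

1512

0(t) covers ∅
1(t) covers 0:t
2(q) covers ∅
3(t) covers 1:t
4(q) covers 2:q
5(r) covers ∅
6(t) covers 3:t
7(t) covers 6:t
8(s) covers ∅
floor of heap: 0:t, 2:q, 5:r, 8:s
completions by unplaced set U, small U first (add the entries for U minus each lowest piece of U):
  |U|=1: {4}:1  {5}:1  {7}:1  {8}:1
  |U|=2: {2,4}:1  {4,5}:2  {4,7}:2  {4,8}:2  {5,7}:2  {5,8}:2  {6,7}:1  {7,8}:2
  |U|=3: {2,4,5}:3  {2,4,7}:3  {2,4,8}:3  {3,6,7}:1  {4,5,7}:6  {4,5,8}:6  {4,6,7}:3  {4,7,8}:6  {5,6,7}:3  {5,7,8}:6  {6,7,8}:3
  |U|=4: {1,3,6,7}:1  {2,4,5,7}:12  {2,4,5,8}:12  {2,4,6,7}:6  {2,4,7,8}:12  {3,4,6,7}:4  {3,5,6,7}:4  {3,6,7,8}:4  {4,5,6,7}:12  {4,5,7,8}:24  {4,6,7,8}:12  {5,6,7,8}:12
  |U|=5: {0,1,3,6,7}:1  {1,3,4,6,7}:5  {1,3,5,6,7}:5  {1,3,6,7,8}:5  {2,3,4,6,7}:10  {2,4,5,6,7}:30  {2,4,5,7,8}:60  {2,4,6,7,8}:30  {3,4,5,6,7}:20  {3,4,6,7,8}:20  {3,5,6,7,8}:20  {4,5,6,7,8}:60
  |U|=6: {0,1,3,4,6,7}:6  {0,1,3,5,6,7}:6  {0,1,3,6,7,8}:6  {1,2,3,4,6,7}:15  {1,3,4,5,6,7}:30  {1,3,4,6,7,8}:30  {1,3,5,6,7,8}:30  {2,3,4,5,6,7}:60  {2,3,4,6,7,8}:60  {2,4,5,6,7,8}:180  {3,4,5,6,7,8}:120
  |U|=7: {0,1,2,3,4,6,7}:21  {0,1,3,4,5,6,7}:42  {0,1,3,4,6,7,8}:42  {0,1,3,5,6,7,8}:42  {1,2,3,4,5,6,7}:105  {1,2,3,4,6,7,8}:105  {1,3,4,5,6,7,8}:210  {2,3,4,5,6,7,8}:420
  start at 0(t): 840
  start at 2(q): 336
  start at 5(r): 168
  start at 8(s): 168
sum over floor = 1512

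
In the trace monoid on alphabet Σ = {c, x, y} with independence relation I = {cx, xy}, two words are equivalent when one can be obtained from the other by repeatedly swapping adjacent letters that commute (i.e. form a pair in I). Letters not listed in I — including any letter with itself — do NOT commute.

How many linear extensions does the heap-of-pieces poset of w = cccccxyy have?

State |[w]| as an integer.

#0=c has no predecessor
#1=c depends on [0:c]
#2=c depends on [1:c]
#3=c depends on [2:c]
#4=c depends on [3:c]
#5=x has no predecessor
#6=y depends on [4:c]
#7=y depends on [6:y]
sources: [0:c, 5:x]
N(rest) = Σ N(rest − s) over sources s of rest; N(one piece) = 1:
  size 1 → [5]=1  [7]=1
  size 2 → [5,7]=2  [6,7]=1
  size 3 → [4,6,7]=1  [5,6,7]=3
  size 4 → [3,4,6,7]=1  [4,5,6,7]=4
  size 5 → [2,3,4,6,7]=1  [3,4,5,6,7]=5
  size 6 → [1,2,3,4,6,7]=1  [2,3,4,5,6,7]=6
  first=0(c) contributes 7
  first=5(x) contributes 1
|[w]| = 8

8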